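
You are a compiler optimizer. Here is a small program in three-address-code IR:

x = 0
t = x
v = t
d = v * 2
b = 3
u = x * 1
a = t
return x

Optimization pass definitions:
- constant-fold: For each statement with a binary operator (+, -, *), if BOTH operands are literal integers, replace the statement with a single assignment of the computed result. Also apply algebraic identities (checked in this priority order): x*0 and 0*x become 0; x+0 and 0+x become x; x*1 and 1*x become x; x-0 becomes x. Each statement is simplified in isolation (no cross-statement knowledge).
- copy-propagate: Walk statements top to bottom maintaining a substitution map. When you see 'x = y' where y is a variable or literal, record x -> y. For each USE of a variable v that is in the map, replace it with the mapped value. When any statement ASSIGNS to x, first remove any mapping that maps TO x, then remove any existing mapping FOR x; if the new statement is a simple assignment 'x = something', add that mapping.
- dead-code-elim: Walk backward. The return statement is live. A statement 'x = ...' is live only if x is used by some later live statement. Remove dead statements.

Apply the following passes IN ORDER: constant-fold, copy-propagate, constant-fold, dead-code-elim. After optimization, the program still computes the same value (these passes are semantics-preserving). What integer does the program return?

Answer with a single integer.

Initial IR:
  x = 0
  t = x
  v = t
  d = v * 2
  b = 3
  u = x * 1
  a = t
  return x
After constant-fold (8 stmts):
  x = 0
  t = x
  v = t
  d = v * 2
  b = 3
  u = x
  a = t
  return x
After copy-propagate (8 stmts):
  x = 0
  t = 0
  v = 0
  d = 0 * 2
  b = 3
  u = 0
  a = 0
  return 0
After constant-fold (8 stmts):
  x = 0
  t = 0
  v = 0
  d = 0
  b = 3
  u = 0
  a = 0
  return 0
After dead-code-elim (1 stmts):
  return 0
Evaluate:
  x = 0  =>  x = 0
  t = x  =>  t = 0
  v = t  =>  v = 0
  d = v * 2  =>  d = 0
  b = 3  =>  b = 3
  u = x * 1  =>  u = 0
  a = t  =>  a = 0
  return x = 0

Answer: 0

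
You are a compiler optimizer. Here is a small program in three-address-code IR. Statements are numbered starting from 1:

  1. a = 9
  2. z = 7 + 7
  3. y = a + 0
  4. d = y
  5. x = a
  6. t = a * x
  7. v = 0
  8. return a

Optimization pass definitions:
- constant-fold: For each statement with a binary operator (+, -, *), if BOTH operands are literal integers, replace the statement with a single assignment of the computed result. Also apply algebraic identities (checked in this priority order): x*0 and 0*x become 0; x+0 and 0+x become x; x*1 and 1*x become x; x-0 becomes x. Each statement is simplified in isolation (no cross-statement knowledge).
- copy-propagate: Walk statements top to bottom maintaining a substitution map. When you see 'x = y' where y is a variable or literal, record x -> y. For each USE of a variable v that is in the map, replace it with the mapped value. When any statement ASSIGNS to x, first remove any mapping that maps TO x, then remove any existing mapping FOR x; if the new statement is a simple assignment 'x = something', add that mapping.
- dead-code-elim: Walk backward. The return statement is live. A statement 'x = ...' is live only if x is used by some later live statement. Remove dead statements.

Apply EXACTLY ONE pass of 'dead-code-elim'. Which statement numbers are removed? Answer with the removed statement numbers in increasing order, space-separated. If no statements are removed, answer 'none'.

Answer: 2 3 4 5 6 7

Derivation:
Backward liveness scan:
Stmt 1 'a = 9': KEEP (a is live); live-in = []
Stmt 2 'z = 7 + 7': DEAD (z not in live set ['a'])
Stmt 3 'y = a + 0': DEAD (y not in live set ['a'])
Stmt 4 'd = y': DEAD (d not in live set ['a'])
Stmt 5 'x = a': DEAD (x not in live set ['a'])
Stmt 6 't = a * x': DEAD (t not in live set ['a'])
Stmt 7 'v = 0': DEAD (v not in live set ['a'])
Stmt 8 'return a': KEEP (return); live-in = ['a']
Removed statement numbers: [2, 3, 4, 5, 6, 7]
Surviving IR:
  a = 9
  return a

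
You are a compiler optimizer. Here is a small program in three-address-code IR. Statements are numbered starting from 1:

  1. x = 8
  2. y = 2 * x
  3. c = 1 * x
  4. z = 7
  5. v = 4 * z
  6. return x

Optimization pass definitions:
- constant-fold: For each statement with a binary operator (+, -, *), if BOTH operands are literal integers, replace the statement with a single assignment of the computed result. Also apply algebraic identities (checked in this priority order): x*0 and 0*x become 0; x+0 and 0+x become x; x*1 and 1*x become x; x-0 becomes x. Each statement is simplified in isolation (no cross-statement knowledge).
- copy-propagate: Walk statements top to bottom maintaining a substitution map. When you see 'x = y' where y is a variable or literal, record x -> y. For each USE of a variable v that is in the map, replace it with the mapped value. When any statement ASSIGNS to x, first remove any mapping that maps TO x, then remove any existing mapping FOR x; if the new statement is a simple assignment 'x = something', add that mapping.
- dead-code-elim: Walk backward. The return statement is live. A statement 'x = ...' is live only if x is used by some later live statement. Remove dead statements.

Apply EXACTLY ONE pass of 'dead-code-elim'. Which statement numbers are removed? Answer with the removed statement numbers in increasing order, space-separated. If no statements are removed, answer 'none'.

Answer: 2 3 4 5

Derivation:
Backward liveness scan:
Stmt 1 'x = 8': KEEP (x is live); live-in = []
Stmt 2 'y = 2 * x': DEAD (y not in live set ['x'])
Stmt 3 'c = 1 * x': DEAD (c not in live set ['x'])
Stmt 4 'z = 7': DEAD (z not in live set ['x'])
Stmt 5 'v = 4 * z': DEAD (v not in live set ['x'])
Stmt 6 'return x': KEEP (return); live-in = ['x']
Removed statement numbers: [2, 3, 4, 5]
Surviving IR:
  x = 8
  return x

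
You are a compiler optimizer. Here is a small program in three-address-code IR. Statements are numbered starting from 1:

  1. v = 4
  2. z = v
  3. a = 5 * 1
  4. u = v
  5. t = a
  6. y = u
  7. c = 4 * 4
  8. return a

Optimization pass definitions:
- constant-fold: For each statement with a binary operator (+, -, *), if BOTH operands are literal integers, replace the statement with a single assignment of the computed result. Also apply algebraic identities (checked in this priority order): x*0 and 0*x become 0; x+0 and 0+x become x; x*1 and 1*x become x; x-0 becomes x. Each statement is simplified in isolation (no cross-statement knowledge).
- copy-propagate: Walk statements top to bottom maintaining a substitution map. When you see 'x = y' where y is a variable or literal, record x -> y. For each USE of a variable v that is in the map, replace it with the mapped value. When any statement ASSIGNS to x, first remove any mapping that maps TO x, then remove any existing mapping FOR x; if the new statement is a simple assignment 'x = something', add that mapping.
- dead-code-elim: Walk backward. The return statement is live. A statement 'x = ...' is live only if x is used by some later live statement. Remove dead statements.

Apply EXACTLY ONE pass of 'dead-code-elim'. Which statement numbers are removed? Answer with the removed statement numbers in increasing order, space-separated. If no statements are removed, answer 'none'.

Answer: 1 2 4 5 6 7

Derivation:
Backward liveness scan:
Stmt 1 'v = 4': DEAD (v not in live set [])
Stmt 2 'z = v': DEAD (z not in live set [])
Stmt 3 'a = 5 * 1': KEEP (a is live); live-in = []
Stmt 4 'u = v': DEAD (u not in live set ['a'])
Stmt 5 't = a': DEAD (t not in live set ['a'])
Stmt 6 'y = u': DEAD (y not in live set ['a'])
Stmt 7 'c = 4 * 4': DEAD (c not in live set ['a'])
Stmt 8 'return a': KEEP (return); live-in = ['a']
Removed statement numbers: [1, 2, 4, 5, 6, 7]
Surviving IR:
  a = 5 * 1
  return a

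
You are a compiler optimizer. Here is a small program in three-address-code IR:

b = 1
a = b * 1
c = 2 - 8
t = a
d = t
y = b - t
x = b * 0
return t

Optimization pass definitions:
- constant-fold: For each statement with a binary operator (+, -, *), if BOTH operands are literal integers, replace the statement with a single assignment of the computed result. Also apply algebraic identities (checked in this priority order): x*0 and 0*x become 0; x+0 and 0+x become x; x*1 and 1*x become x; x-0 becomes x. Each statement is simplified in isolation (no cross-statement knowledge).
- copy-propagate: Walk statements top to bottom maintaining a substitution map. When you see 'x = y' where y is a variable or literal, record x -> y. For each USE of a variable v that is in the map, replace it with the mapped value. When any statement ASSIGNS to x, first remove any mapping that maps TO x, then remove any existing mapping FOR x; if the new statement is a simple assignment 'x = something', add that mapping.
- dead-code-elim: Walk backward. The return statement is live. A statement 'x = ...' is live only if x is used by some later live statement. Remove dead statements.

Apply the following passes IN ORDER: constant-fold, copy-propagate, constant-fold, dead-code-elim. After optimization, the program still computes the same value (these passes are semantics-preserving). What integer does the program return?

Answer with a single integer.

Initial IR:
  b = 1
  a = b * 1
  c = 2 - 8
  t = a
  d = t
  y = b - t
  x = b * 0
  return t
After constant-fold (8 stmts):
  b = 1
  a = b
  c = -6
  t = a
  d = t
  y = b - t
  x = 0
  return t
After copy-propagate (8 stmts):
  b = 1
  a = 1
  c = -6
  t = 1
  d = 1
  y = 1 - 1
  x = 0
  return 1
After constant-fold (8 stmts):
  b = 1
  a = 1
  c = -6
  t = 1
  d = 1
  y = 0
  x = 0
  return 1
After dead-code-elim (1 stmts):
  return 1
Evaluate:
  b = 1  =>  b = 1
  a = b * 1  =>  a = 1
  c = 2 - 8  =>  c = -6
  t = a  =>  t = 1
  d = t  =>  d = 1
  y = b - t  =>  y = 0
  x = b * 0  =>  x = 0
  return t = 1

Answer: 1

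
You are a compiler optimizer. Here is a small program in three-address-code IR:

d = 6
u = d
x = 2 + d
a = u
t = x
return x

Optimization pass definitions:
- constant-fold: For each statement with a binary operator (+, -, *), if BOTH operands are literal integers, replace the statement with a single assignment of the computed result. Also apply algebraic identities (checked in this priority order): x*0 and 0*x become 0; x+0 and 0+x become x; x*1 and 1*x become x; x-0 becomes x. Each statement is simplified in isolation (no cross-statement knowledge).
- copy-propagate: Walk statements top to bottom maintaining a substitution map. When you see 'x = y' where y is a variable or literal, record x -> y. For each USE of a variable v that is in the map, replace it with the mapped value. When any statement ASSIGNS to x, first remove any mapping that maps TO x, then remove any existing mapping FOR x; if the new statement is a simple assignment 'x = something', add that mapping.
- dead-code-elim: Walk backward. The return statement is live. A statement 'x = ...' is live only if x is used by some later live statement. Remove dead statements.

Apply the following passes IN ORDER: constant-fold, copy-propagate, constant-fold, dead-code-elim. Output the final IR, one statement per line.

Answer: x = 8
return x

Derivation:
Initial IR:
  d = 6
  u = d
  x = 2 + d
  a = u
  t = x
  return x
After constant-fold (6 stmts):
  d = 6
  u = d
  x = 2 + d
  a = u
  t = x
  return x
After copy-propagate (6 stmts):
  d = 6
  u = 6
  x = 2 + 6
  a = 6
  t = x
  return x
After constant-fold (6 stmts):
  d = 6
  u = 6
  x = 8
  a = 6
  t = x
  return x
After dead-code-elim (2 stmts):
  x = 8
  return x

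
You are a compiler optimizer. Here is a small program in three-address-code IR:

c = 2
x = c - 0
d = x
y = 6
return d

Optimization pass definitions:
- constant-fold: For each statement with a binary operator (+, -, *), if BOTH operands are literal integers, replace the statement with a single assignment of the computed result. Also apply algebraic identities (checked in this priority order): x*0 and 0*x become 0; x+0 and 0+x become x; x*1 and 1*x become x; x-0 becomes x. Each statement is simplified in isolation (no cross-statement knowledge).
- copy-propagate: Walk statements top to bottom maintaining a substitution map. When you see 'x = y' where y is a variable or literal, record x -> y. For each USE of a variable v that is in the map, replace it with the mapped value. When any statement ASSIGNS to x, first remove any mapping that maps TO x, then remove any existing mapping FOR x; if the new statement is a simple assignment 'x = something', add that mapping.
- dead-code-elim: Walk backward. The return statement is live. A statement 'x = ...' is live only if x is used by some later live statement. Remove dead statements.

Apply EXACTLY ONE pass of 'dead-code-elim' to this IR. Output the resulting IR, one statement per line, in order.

Applying dead-code-elim statement-by-statement:
  [5] return d  -> KEEP (return); live=['d']
  [4] y = 6  -> DEAD (y not live)
  [3] d = x  -> KEEP; live=['x']
  [2] x = c - 0  -> KEEP; live=['c']
  [1] c = 2  -> KEEP; live=[]
Result (4 stmts):
  c = 2
  x = c - 0
  d = x
  return d

Answer: c = 2
x = c - 0
d = x
return d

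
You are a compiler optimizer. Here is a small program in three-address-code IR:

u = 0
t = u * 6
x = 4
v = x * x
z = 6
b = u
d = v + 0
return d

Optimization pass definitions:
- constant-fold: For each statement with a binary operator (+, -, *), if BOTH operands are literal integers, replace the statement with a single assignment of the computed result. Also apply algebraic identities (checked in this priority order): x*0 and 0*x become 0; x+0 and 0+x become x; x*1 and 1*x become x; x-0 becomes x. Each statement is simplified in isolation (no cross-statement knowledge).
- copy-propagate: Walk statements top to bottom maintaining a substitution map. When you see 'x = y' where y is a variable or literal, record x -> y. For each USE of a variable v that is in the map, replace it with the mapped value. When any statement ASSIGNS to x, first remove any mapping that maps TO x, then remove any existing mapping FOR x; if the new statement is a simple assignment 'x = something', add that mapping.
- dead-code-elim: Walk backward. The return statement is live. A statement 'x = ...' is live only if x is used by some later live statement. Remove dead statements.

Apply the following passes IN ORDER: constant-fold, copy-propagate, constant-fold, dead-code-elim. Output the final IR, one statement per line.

Answer: v = 16
return v

Derivation:
Initial IR:
  u = 0
  t = u * 6
  x = 4
  v = x * x
  z = 6
  b = u
  d = v + 0
  return d
After constant-fold (8 stmts):
  u = 0
  t = u * 6
  x = 4
  v = x * x
  z = 6
  b = u
  d = v
  return d
After copy-propagate (8 stmts):
  u = 0
  t = 0 * 6
  x = 4
  v = 4 * 4
  z = 6
  b = 0
  d = v
  return v
After constant-fold (8 stmts):
  u = 0
  t = 0
  x = 4
  v = 16
  z = 6
  b = 0
  d = v
  return v
After dead-code-elim (2 stmts):
  v = 16
  return v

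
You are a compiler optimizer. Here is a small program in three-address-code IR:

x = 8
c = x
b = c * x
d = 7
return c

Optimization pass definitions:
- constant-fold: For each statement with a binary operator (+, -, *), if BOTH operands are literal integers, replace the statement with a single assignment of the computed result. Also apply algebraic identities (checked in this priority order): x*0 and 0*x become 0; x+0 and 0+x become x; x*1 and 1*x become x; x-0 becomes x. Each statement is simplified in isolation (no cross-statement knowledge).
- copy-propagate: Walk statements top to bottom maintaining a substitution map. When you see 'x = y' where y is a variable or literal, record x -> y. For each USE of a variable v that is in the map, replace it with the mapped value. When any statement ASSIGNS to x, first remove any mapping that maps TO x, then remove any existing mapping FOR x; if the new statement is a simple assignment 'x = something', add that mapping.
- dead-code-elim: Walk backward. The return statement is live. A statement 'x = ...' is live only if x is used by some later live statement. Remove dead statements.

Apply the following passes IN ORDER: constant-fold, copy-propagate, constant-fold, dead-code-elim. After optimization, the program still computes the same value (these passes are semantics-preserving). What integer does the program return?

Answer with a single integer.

Initial IR:
  x = 8
  c = x
  b = c * x
  d = 7
  return c
After constant-fold (5 stmts):
  x = 8
  c = x
  b = c * x
  d = 7
  return c
After copy-propagate (5 stmts):
  x = 8
  c = 8
  b = 8 * 8
  d = 7
  return 8
After constant-fold (5 stmts):
  x = 8
  c = 8
  b = 64
  d = 7
  return 8
After dead-code-elim (1 stmts):
  return 8
Evaluate:
  x = 8  =>  x = 8
  c = x  =>  c = 8
  b = c * x  =>  b = 64
  d = 7  =>  d = 7
  return c = 8

Answer: 8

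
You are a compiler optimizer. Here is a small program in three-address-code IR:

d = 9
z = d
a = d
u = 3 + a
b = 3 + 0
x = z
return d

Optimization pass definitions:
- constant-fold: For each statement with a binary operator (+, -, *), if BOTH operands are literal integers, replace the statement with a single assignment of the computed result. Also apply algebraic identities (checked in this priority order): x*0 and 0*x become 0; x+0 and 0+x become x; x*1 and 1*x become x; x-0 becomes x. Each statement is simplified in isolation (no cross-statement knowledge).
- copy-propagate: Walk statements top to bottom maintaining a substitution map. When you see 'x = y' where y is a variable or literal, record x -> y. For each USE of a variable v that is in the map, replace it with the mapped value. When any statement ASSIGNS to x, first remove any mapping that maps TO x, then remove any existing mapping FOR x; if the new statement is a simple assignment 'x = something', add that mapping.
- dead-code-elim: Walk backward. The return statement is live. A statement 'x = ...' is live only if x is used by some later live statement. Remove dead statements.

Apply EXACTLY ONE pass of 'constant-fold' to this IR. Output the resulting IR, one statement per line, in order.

Applying constant-fold statement-by-statement:
  [1] d = 9  (unchanged)
  [2] z = d  (unchanged)
  [3] a = d  (unchanged)
  [4] u = 3 + a  (unchanged)
  [5] b = 3 + 0  -> b = 3
  [6] x = z  (unchanged)
  [7] return d  (unchanged)
Result (7 stmts):
  d = 9
  z = d
  a = d
  u = 3 + a
  b = 3
  x = z
  return d

Answer: d = 9
z = d
a = d
u = 3 + a
b = 3
x = z
return d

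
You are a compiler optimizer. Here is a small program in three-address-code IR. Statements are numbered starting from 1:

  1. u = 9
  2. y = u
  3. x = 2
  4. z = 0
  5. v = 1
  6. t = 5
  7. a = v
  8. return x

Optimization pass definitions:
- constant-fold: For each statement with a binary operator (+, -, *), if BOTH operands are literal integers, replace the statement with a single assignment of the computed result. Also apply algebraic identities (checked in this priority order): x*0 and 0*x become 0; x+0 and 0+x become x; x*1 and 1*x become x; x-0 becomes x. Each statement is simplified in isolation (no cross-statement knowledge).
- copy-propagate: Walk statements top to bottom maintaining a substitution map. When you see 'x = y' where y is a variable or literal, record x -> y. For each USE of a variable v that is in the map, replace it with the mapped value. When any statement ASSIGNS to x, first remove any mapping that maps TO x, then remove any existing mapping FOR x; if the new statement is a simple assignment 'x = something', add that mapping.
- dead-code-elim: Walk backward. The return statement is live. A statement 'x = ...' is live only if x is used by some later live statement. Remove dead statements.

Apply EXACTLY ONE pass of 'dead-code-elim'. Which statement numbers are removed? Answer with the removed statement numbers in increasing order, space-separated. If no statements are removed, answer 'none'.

Answer: 1 2 4 5 6 7

Derivation:
Backward liveness scan:
Stmt 1 'u = 9': DEAD (u not in live set [])
Stmt 2 'y = u': DEAD (y not in live set [])
Stmt 3 'x = 2': KEEP (x is live); live-in = []
Stmt 4 'z = 0': DEAD (z not in live set ['x'])
Stmt 5 'v = 1': DEAD (v not in live set ['x'])
Stmt 6 't = 5': DEAD (t not in live set ['x'])
Stmt 7 'a = v': DEAD (a not in live set ['x'])
Stmt 8 'return x': KEEP (return); live-in = ['x']
Removed statement numbers: [1, 2, 4, 5, 6, 7]
Surviving IR:
  x = 2
  return x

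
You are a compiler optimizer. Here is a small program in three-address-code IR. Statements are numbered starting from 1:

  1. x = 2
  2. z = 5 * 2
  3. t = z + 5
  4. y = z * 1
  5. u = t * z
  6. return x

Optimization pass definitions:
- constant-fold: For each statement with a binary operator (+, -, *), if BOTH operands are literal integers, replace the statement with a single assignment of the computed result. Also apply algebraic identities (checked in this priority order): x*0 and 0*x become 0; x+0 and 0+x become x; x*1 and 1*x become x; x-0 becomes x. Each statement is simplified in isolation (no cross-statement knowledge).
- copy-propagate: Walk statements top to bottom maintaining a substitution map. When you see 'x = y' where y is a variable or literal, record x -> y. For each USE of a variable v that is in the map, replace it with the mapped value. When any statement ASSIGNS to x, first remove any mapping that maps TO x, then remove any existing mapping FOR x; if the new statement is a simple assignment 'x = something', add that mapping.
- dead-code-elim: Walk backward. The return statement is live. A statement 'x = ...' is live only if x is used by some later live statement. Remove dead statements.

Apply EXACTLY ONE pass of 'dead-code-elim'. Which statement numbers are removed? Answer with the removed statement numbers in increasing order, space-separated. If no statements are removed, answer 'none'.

Backward liveness scan:
Stmt 1 'x = 2': KEEP (x is live); live-in = []
Stmt 2 'z = 5 * 2': DEAD (z not in live set ['x'])
Stmt 3 't = z + 5': DEAD (t not in live set ['x'])
Stmt 4 'y = z * 1': DEAD (y not in live set ['x'])
Stmt 5 'u = t * z': DEAD (u not in live set ['x'])
Stmt 6 'return x': KEEP (return); live-in = ['x']
Removed statement numbers: [2, 3, 4, 5]
Surviving IR:
  x = 2
  return x

Answer: 2 3 4 5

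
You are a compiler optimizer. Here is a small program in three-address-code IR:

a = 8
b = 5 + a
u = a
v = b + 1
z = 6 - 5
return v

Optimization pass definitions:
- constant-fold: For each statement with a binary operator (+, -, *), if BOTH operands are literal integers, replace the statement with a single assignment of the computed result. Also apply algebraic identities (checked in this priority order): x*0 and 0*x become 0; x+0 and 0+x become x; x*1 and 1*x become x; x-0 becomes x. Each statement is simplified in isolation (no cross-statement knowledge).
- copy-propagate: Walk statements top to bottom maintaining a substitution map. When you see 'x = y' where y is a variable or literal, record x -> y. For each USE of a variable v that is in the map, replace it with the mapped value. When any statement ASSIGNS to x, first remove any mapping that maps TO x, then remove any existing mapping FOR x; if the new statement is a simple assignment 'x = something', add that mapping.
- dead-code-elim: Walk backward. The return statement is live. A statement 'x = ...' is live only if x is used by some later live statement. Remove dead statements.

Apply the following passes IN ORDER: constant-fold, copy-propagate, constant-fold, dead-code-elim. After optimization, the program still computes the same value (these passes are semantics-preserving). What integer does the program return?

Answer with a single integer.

Answer: 14

Derivation:
Initial IR:
  a = 8
  b = 5 + a
  u = a
  v = b + 1
  z = 6 - 5
  return v
After constant-fold (6 stmts):
  a = 8
  b = 5 + a
  u = a
  v = b + 1
  z = 1
  return v
After copy-propagate (6 stmts):
  a = 8
  b = 5 + 8
  u = 8
  v = b + 1
  z = 1
  return v
After constant-fold (6 stmts):
  a = 8
  b = 13
  u = 8
  v = b + 1
  z = 1
  return v
After dead-code-elim (3 stmts):
  b = 13
  v = b + 1
  return v
Evaluate:
  a = 8  =>  a = 8
  b = 5 + a  =>  b = 13
  u = a  =>  u = 8
  v = b + 1  =>  v = 14
  z = 6 - 5  =>  z = 1
  return v = 14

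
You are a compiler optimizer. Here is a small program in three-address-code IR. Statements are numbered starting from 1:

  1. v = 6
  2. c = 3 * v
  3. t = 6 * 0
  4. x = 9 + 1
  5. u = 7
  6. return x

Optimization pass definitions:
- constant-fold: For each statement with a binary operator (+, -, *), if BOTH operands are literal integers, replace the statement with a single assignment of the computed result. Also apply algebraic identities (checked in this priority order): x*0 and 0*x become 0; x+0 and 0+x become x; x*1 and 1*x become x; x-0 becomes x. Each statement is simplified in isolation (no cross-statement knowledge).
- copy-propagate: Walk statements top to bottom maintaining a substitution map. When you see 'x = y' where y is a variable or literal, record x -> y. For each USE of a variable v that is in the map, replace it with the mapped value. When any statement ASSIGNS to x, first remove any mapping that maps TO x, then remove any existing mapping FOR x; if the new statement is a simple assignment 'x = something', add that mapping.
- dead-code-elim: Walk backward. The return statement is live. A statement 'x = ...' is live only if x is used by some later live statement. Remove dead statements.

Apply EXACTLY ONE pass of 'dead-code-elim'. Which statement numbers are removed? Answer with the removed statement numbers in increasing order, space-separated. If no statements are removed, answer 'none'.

Answer: 1 2 3 5

Derivation:
Backward liveness scan:
Stmt 1 'v = 6': DEAD (v not in live set [])
Stmt 2 'c = 3 * v': DEAD (c not in live set [])
Stmt 3 't = 6 * 0': DEAD (t not in live set [])
Stmt 4 'x = 9 + 1': KEEP (x is live); live-in = []
Stmt 5 'u = 7': DEAD (u not in live set ['x'])
Stmt 6 'return x': KEEP (return); live-in = ['x']
Removed statement numbers: [1, 2, 3, 5]
Surviving IR:
  x = 9 + 1
  return x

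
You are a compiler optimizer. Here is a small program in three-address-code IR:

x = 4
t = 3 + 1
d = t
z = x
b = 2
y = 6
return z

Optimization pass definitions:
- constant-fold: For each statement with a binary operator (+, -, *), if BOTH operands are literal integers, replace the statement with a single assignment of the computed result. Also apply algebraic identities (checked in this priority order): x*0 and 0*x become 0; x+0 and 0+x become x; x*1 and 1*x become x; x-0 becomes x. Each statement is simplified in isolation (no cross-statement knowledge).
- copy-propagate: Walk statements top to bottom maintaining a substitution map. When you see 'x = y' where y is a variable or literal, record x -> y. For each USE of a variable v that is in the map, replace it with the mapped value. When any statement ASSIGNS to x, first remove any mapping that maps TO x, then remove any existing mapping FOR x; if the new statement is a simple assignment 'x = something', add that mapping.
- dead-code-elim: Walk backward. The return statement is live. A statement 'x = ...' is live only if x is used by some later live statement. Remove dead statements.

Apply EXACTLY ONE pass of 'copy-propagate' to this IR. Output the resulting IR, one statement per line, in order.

Applying copy-propagate statement-by-statement:
  [1] x = 4  (unchanged)
  [2] t = 3 + 1  (unchanged)
  [3] d = t  (unchanged)
  [4] z = x  -> z = 4
  [5] b = 2  (unchanged)
  [6] y = 6  (unchanged)
  [7] return z  -> return 4
Result (7 stmts):
  x = 4
  t = 3 + 1
  d = t
  z = 4
  b = 2
  y = 6
  return 4

Answer: x = 4
t = 3 + 1
d = t
z = 4
b = 2
y = 6
return 4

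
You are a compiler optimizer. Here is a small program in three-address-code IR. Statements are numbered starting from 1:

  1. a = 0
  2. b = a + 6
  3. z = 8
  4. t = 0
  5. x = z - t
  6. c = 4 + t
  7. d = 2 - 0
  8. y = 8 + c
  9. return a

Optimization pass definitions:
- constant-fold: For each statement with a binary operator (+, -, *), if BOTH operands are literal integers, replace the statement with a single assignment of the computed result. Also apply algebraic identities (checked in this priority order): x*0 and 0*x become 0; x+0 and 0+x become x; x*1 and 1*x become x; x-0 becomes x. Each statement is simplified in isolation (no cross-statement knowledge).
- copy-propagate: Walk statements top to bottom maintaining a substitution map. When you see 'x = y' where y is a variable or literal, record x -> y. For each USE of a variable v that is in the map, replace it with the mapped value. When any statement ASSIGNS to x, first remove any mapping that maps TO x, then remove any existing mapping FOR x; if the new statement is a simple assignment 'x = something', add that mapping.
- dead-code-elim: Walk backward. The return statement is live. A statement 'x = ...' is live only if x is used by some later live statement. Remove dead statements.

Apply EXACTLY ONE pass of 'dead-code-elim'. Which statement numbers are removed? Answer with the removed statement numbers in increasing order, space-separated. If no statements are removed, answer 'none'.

Backward liveness scan:
Stmt 1 'a = 0': KEEP (a is live); live-in = []
Stmt 2 'b = a + 6': DEAD (b not in live set ['a'])
Stmt 3 'z = 8': DEAD (z not in live set ['a'])
Stmt 4 't = 0': DEAD (t not in live set ['a'])
Stmt 5 'x = z - t': DEAD (x not in live set ['a'])
Stmt 6 'c = 4 + t': DEAD (c not in live set ['a'])
Stmt 7 'd = 2 - 0': DEAD (d not in live set ['a'])
Stmt 8 'y = 8 + c': DEAD (y not in live set ['a'])
Stmt 9 'return a': KEEP (return); live-in = ['a']
Removed statement numbers: [2, 3, 4, 5, 6, 7, 8]
Surviving IR:
  a = 0
  return a

Answer: 2 3 4 5 6 7 8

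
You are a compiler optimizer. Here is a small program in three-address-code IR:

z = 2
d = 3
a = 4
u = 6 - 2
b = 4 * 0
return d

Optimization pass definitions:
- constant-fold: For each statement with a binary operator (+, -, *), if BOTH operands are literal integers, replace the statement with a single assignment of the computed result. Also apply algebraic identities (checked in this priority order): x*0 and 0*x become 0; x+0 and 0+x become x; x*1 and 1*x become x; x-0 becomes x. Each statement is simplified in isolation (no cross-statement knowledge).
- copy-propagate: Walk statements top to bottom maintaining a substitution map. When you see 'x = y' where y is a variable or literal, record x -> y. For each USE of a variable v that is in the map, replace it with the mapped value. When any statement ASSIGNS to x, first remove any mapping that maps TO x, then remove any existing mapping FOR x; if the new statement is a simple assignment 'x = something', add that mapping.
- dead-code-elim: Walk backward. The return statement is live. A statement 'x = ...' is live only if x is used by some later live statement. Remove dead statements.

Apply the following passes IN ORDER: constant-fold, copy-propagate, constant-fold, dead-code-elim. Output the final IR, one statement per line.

Initial IR:
  z = 2
  d = 3
  a = 4
  u = 6 - 2
  b = 4 * 0
  return d
After constant-fold (6 stmts):
  z = 2
  d = 3
  a = 4
  u = 4
  b = 0
  return d
After copy-propagate (6 stmts):
  z = 2
  d = 3
  a = 4
  u = 4
  b = 0
  return 3
After constant-fold (6 stmts):
  z = 2
  d = 3
  a = 4
  u = 4
  b = 0
  return 3
After dead-code-elim (1 stmts):
  return 3

Answer: return 3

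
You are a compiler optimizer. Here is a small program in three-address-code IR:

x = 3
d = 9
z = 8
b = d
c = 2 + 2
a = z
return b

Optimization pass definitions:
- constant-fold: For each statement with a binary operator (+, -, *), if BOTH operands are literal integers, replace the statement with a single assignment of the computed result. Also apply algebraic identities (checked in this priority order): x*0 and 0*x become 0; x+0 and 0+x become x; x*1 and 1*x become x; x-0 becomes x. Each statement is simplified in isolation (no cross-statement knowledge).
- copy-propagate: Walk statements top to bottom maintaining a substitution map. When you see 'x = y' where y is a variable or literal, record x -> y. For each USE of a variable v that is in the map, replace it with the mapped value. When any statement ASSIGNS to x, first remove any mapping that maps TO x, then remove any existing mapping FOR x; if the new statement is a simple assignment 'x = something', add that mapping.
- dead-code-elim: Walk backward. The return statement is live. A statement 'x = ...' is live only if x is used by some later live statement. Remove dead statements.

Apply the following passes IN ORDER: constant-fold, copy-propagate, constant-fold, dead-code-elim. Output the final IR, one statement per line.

Initial IR:
  x = 3
  d = 9
  z = 8
  b = d
  c = 2 + 2
  a = z
  return b
After constant-fold (7 stmts):
  x = 3
  d = 9
  z = 8
  b = d
  c = 4
  a = z
  return b
After copy-propagate (7 stmts):
  x = 3
  d = 9
  z = 8
  b = 9
  c = 4
  a = 8
  return 9
After constant-fold (7 stmts):
  x = 3
  d = 9
  z = 8
  b = 9
  c = 4
  a = 8
  return 9
After dead-code-elim (1 stmts):
  return 9

Answer: return 9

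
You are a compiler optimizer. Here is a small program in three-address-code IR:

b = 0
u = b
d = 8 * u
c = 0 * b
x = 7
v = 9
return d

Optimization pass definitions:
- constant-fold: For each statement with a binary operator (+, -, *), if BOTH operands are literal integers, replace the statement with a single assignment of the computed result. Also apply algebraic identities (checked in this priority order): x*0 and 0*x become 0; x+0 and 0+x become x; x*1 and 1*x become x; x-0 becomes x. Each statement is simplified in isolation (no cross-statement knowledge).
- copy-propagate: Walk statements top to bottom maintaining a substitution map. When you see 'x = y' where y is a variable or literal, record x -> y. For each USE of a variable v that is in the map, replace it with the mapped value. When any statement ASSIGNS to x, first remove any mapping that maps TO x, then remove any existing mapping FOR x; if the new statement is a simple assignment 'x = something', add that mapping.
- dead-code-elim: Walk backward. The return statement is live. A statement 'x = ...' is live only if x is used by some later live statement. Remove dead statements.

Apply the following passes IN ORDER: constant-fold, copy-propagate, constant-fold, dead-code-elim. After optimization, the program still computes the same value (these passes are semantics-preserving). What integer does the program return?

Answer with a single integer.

Answer: 0

Derivation:
Initial IR:
  b = 0
  u = b
  d = 8 * u
  c = 0 * b
  x = 7
  v = 9
  return d
After constant-fold (7 stmts):
  b = 0
  u = b
  d = 8 * u
  c = 0
  x = 7
  v = 9
  return d
After copy-propagate (7 stmts):
  b = 0
  u = 0
  d = 8 * 0
  c = 0
  x = 7
  v = 9
  return d
After constant-fold (7 stmts):
  b = 0
  u = 0
  d = 0
  c = 0
  x = 7
  v = 9
  return d
After dead-code-elim (2 stmts):
  d = 0
  return d
Evaluate:
  b = 0  =>  b = 0
  u = b  =>  u = 0
  d = 8 * u  =>  d = 0
  c = 0 * b  =>  c = 0
  x = 7  =>  x = 7
  v = 9  =>  v = 9
  return d = 0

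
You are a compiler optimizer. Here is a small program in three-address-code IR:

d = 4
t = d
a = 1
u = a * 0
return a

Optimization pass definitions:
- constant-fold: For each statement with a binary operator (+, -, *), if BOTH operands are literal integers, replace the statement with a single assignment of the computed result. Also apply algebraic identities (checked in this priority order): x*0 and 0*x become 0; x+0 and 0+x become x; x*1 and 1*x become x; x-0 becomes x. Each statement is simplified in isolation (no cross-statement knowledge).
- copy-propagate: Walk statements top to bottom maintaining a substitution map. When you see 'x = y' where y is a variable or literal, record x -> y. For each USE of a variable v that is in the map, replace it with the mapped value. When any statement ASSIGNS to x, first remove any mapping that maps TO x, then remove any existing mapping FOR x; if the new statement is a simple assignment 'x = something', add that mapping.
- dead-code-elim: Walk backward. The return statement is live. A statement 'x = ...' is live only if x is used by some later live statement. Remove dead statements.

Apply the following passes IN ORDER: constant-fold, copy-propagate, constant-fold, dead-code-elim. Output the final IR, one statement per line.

Answer: return 1

Derivation:
Initial IR:
  d = 4
  t = d
  a = 1
  u = a * 0
  return a
After constant-fold (5 stmts):
  d = 4
  t = d
  a = 1
  u = 0
  return a
After copy-propagate (5 stmts):
  d = 4
  t = 4
  a = 1
  u = 0
  return 1
After constant-fold (5 stmts):
  d = 4
  t = 4
  a = 1
  u = 0
  return 1
After dead-code-elim (1 stmts):
  return 1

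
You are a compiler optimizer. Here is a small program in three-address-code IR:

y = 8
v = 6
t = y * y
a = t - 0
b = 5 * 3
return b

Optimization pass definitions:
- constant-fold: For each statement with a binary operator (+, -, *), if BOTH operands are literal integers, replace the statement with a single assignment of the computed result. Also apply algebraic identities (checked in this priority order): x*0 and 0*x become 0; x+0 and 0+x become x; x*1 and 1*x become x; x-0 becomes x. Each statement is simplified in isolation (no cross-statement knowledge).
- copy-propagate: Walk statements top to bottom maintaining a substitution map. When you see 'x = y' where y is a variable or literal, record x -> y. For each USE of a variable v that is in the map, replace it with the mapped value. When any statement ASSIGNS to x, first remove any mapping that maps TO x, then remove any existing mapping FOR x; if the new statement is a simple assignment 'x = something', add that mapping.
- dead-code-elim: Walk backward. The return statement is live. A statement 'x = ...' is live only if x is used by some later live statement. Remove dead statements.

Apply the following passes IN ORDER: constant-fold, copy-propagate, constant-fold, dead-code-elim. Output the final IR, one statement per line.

Answer: return 15

Derivation:
Initial IR:
  y = 8
  v = 6
  t = y * y
  a = t - 0
  b = 5 * 3
  return b
After constant-fold (6 stmts):
  y = 8
  v = 6
  t = y * y
  a = t
  b = 15
  return b
After copy-propagate (6 stmts):
  y = 8
  v = 6
  t = 8 * 8
  a = t
  b = 15
  return 15
After constant-fold (6 stmts):
  y = 8
  v = 6
  t = 64
  a = t
  b = 15
  return 15
After dead-code-elim (1 stmts):
  return 15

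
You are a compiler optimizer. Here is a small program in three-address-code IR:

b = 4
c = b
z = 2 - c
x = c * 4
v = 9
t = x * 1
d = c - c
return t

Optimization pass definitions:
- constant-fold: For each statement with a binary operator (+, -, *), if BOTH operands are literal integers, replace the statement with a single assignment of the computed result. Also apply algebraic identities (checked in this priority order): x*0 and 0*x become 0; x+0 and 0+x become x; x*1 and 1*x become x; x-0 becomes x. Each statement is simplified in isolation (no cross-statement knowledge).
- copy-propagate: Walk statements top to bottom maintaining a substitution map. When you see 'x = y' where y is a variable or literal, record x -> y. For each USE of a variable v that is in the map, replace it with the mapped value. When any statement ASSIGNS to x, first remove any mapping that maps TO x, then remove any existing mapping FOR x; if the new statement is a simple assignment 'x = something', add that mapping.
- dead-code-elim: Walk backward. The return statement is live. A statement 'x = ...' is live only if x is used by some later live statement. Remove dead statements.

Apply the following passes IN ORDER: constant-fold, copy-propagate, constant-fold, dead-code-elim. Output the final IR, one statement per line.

Answer: x = 16
return x

Derivation:
Initial IR:
  b = 4
  c = b
  z = 2 - c
  x = c * 4
  v = 9
  t = x * 1
  d = c - c
  return t
After constant-fold (8 stmts):
  b = 4
  c = b
  z = 2 - c
  x = c * 4
  v = 9
  t = x
  d = c - c
  return t
After copy-propagate (8 stmts):
  b = 4
  c = 4
  z = 2 - 4
  x = 4 * 4
  v = 9
  t = x
  d = 4 - 4
  return x
After constant-fold (8 stmts):
  b = 4
  c = 4
  z = -2
  x = 16
  v = 9
  t = x
  d = 0
  return x
After dead-code-elim (2 stmts):
  x = 16
  return x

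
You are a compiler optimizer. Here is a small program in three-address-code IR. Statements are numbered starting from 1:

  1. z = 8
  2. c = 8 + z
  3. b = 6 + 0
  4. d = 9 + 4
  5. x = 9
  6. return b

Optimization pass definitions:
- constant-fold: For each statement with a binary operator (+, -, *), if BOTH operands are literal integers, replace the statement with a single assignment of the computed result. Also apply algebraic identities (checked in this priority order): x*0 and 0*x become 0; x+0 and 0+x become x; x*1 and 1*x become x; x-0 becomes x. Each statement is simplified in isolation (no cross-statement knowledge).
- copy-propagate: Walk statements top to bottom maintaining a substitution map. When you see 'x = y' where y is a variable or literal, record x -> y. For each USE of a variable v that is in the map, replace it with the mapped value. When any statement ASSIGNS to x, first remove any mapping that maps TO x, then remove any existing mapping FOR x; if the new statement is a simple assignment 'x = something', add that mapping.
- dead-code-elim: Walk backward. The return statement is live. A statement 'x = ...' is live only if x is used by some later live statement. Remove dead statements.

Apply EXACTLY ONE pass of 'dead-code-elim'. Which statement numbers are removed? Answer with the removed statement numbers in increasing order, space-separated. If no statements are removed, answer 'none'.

Answer: 1 2 4 5

Derivation:
Backward liveness scan:
Stmt 1 'z = 8': DEAD (z not in live set [])
Stmt 2 'c = 8 + z': DEAD (c not in live set [])
Stmt 3 'b = 6 + 0': KEEP (b is live); live-in = []
Stmt 4 'd = 9 + 4': DEAD (d not in live set ['b'])
Stmt 5 'x = 9': DEAD (x not in live set ['b'])
Stmt 6 'return b': KEEP (return); live-in = ['b']
Removed statement numbers: [1, 2, 4, 5]
Surviving IR:
  b = 6 + 0
  return b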